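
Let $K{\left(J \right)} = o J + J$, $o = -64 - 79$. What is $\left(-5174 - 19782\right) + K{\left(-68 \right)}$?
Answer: $-15300$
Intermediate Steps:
$o = -143$
$K{\left(J \right)} = - 142 J$ ($K{\left(J \right)} = - 143 J + J = - 142 J$)
$\left(-5174 - 19782\right) + K{\left(-68 \right)} = \left(-5174 - 19782\right) - -9656 = -24956 + 9656 = -15300$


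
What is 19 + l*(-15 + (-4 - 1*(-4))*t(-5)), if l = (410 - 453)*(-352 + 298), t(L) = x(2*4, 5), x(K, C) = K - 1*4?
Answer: -34811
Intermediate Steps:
x(K, C) = -4 + K (x(K, C) = K - 4 = -4 + K)
t(L) = 4 (t(L) = -4 + 2*4 = -4 + 8 = 4)
l = 2322 (l = -43*(-54) = 2322)
19 + l*(-15 + (-4 - 1*(-4))*t(-5)) = 19 + 2322*(-15 + (-4 - 1*(-4))*4) = 19 + 2322*(-15 + (-4 + 4)*4) = 19 + 2322*(-15 + 0*4) = 19 + 2322*(-15 + 0) = 19 + 2322*(-15) = 19 - 34830 = -34811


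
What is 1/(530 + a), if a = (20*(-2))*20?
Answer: -1/270 ≈ -0.0037037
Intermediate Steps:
a = -800 (a = -40*20 = -800)
1/(530 + a) = 1/(530 - 800) = 1/(-270) = -1/270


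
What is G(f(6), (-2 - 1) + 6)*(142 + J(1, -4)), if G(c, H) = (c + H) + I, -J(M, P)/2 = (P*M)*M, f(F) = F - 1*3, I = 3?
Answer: 1350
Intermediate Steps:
f(F) = -3 + F (f(F) = F - 3 = -3 + F)
J(M, P) = -2*P*M² (J(M, P) = -2*P*M*M = -2*M*P*M = -2*P*M²)
G(c, H) = 3 + H + c (G(c, H) = (c + H) + 3 = (H + c) + 3 = 3 + H + c)
G(f(6), (-2 - 1) + 6)*(142 + J(1, -4)) = (3 + ((-2 - 1) + 6) + (-3 + 6))*(142 - 2*(-4)*1²) = (3 + (-3 + 6) + 3)*(142 - 2*(-4)*1) = (3 + 3 + 3)*(142 + 8) = 9*150 = 1350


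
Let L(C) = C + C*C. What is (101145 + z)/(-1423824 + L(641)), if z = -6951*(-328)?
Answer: -793691/337434 ≈ -2.3521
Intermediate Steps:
L(C) = C + C²
z = 2279928
(101145 + z)/(-1423824 + L(641)) = (101145 + 2279928)/(-1423824 + 641*(1 + 641)) = 2381073/(-1423824 + 641*642) = 2381073/(-1423824 + 411522) = 2381073/(-1012302) = 2381073*(-1/1012302) = -793691/337434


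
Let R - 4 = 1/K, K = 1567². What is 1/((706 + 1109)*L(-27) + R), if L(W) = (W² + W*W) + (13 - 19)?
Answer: 2455489/6471156422777 ≈ 3.7945e-7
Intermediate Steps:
L(W) = -6 + 2*W² (L(W) = (W² + W²) - 6 = 2*W² - 6 = -6 + 2*W²)
K = 2455489
R = 9821957/2455489 (R = 4 + 1/2455489 = 9821957/2455489 ≈ 4.0000)
1/((706 + 1109)*L(-27) + R) = 1/((706 + 1109)*(-6 + 2*(-27)²) + 9821957/2455489) = 1/(1815*(-6 + 2*729) + 9821957/2455489) = 1/(1815*(-6 + 1458) + 9821957/2455489) = 1/(1815*1452 + 9821957/2455489) = 1/(2635380 + 9821957/2455489) = 1/(6471156422777/2455489) = 2455489/6471156422777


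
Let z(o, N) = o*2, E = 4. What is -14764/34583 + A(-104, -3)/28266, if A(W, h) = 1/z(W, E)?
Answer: -86802433175/203324800224 ≈ -0.42692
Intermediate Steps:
z(o, N) = 2*o
A(W, h) = 1/(2*W)
-14764/34583 + A(-104, -3)/28266 = -14764/34583 + ((1/2)/(-104))/28266 = -14764*1/34583 + ((1/2)*(-1/104))*(1/28266) = -14764/34583 - 1/208*1/28266 = -14764/34583 - 1/5879328 = -86802433175/203324800224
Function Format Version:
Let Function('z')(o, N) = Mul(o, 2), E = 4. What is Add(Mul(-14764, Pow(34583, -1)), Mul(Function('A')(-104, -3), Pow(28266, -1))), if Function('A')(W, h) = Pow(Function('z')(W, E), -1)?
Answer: Rational(-86802433175, 203324800224) ≈ -0.42692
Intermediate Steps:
Function('z')(o, N) = Mul(2, o)
Function('A')(W, h) = Mul(Rational(1, 2), Pow(W, -1)) (Function('A')(W, h) = Pow(Mul(2, W), -1) = Mul(Rational(1, 2), Pow(W, -1)))
Add(Mul(-14764, Pow(34583, -1)), Mul(Function('A')(-104, -3), Pow(28266, -1))) = Add(Mul(-14764, Pow(34583, -1)), Mul(Mul(Rational(1, 2), Pow(-104, -1)), Pow(28266, -1))) = Add(Mul(-14764, Rational(1, 34583)), Mul(Mul(Rational(1, 2), Rational(-1, 104)), Rational(1, 28266))) = Add(Rational(-14764, 34583), Mul(Rational(-1, 208), Rational(1, 28266))) = Add(Rational(-14764, 34583), Rational(-1, 5879328)) = Rational(-86802433175, 203324800224)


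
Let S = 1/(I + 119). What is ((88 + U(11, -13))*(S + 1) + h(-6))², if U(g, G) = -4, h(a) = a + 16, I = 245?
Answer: 1500625/169 ≈ 8879.4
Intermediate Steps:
h(a) = 16 + a
S = 1/364 (S = 1/(245 + 119) = 1/364 ≈ 0.0027473)
((88 + U(11, -13))*(S + 1) + h(-6))² = ((88 - 4)*(1/364 + 1) + (16 - 6))² = (84*(365/364) + 10)² = (1095/13 + 10)² = (1225/13)² = 1500625/169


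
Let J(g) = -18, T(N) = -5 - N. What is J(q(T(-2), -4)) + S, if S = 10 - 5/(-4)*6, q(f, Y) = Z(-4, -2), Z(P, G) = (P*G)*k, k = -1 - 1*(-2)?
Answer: -½ ≈ -0.50000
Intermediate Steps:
k = 1 (k = -1 + 2 = 1)
Z(P, G) = G*P (Z(P, G) = (P*G)*1 = (G*P)*1 = G*P)
q(f, Y) = 8 (q(f, Y) = -2*(-4) = 8)
S = 35/2 (S = 10 - 5*(-¼)*6 = 10 + (5/4)*6 = 10 + 15/2 = 35/2 ≈ 17.500)
J(q(T(-2), -4)) + S = -18 + 35/2 = -½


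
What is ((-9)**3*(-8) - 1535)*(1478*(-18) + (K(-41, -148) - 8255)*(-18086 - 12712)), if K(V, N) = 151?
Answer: 1072360987236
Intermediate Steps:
((-9)**3*(-8) - 1535)*(1478*(-18) + (K(-41, -148) - 8255)*(-18086 - 12712)) = ((-9)**3*(-8) - 1535)*(1478*(-18) + (151 - 8255)*(-18086 - 12712)) = (-729*(-8) - 1535)*(-26604 - 8104*(-30798)) = (5832 - 1535)*(-26604 + 249586992) = 4297*249560388 = 1072360987236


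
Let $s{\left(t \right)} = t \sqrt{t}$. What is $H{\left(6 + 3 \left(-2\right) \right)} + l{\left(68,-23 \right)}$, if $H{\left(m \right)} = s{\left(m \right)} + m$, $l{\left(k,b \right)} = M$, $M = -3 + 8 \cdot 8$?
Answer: $61$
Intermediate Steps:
$s{\left(t \right)} = t^{\frac{3}{2}}$
$M = 61$ ($M = -3 + 64 = 61$)
$l{\left(k,b \right)} = 61$
$H{\left(m \right)} = m + m^{\frac{3}{2}}$ ($H{\left(m \right)} = m^{\frac{3}{2}} + m = m + m^{\frac{3}{2}}$)
$H{\left(6 + 3 \left(-2\right) \right)} + l{\left(68,-23 \right)} = \left(\left(6 + 3 \left(-2\right)\right) + \left(6 + 3 \left(-2\right)\right)^{\frac{3}{2}}\right) + 61 = \left(\left(6 - 6\right) + \left(6 - 6\right)^{\frac{3}{2}}\right) + 61 = \left(0 + 0^{\frac{3}{2}}\right) + 61 = \left(0 + 0\right) + 61 = 0 + 61 = 61$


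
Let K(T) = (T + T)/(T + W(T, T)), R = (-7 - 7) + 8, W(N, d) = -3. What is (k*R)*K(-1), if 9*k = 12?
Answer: -4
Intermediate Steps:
R = -6 (R = -14 + 8 = -6)
K(T) = 2*T/(-3 + T) (K(T) = (T + T)/(T - 3) = (2*T)/(-3 + T) = 2*T/(-3 + T))
k = 4/3 (k = (⅑)*12 = 4/3 ≈ 1.3333)
(k*R)*K(-1) = ((4/3)*(-6))*(2*(-1)/(-3 - 1)) = -16*(-1)/(-4) = -16*(-1)*(-1)/4 = -8*½ = -4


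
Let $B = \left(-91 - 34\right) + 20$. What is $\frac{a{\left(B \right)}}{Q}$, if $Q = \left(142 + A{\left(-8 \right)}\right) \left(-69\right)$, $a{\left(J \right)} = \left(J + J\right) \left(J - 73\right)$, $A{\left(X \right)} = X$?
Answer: $- \frac{6230}{1541} \approx -4.0428$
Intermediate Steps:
$B = -105$ ($B = \left(-91 + \left(-38 + 4\right)\right) + 20 = \left(-91 - 34\right) + 20 = -125 + 20 = -105$)
$a{\left(J \right)} = 2 J \left(-73 + J\right)$
$Q = -9246$ ($Q = \left(142 - 8\right) \left(-69\right) = 134 \left(-69\right) = -9246$)
$\frac{a{\left(B \right)}}{Q} = \frac{2 \left(-105\right) \left(-73 - 105\right)}{-9246} = 2 \left(-105\right) \left(-178\right) \left(- \frac{1}{9246}\right) = 37380 \left(- \frac{1}{9246}\right) = - \frac{6230}{1541}$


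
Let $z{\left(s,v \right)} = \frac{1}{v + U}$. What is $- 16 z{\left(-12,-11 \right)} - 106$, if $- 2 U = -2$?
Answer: $- \frac{522}{5} \approx -104.4$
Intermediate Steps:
$U = 1$ ($U = \left(- \frac{1}{2}\right) \left(-2\right) = 1$)
$z{\left(s,v \right)} = \frac{1}{1 + v}$ ($z{\left(s,v \right)} = \frac{1}{v + 1} = \frac{1}{1 + v}$)
$- 16 z{\left(-12,-11 \right)} - 106 = - \frac{16}{1 - 11} - 106 = - \frac{16}{-10} - 106 = \left(-16\right) \left(- \frac{1}{10}\right) - 106 = \frac{8}{5} - 106 = - \frac{522}{5}$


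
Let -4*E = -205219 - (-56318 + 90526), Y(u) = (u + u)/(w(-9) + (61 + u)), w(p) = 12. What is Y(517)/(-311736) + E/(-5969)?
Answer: -5504556712283/548921894280 ≈ -10.028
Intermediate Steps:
Y(u) = 2*u/(73 + u) (Y(u) = (u + u)/(12 + (61 + u)) = (2*u)/(73 + u) = 2*u/(73 + u))
E = 239427/4 (E = -(-205219 - (-56318 + 90526))/4 = -(-205219 - 1*34208)/4 = -(-205219 - 34208)/4 = -¼*(-239427) = 239427/4 ≈ 59857.)
Y(517)/(-311736) + E/(-5969) = (2*517/(73 + 517))/(-311736) + (239427/4)/(-5969) = (2*517/590)*(-1/311736) + (239427/4)*(-1/5969) = (2*517*(1/590))*(-1/311736) - 239427/23876 = (517/295)*(-1/311736) - 239427/23876 = -517/91962120 - 239427/23876 = -5504556712283/548921894280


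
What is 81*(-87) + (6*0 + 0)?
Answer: -7047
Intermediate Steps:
81*(-87) + (6*0 + 0) = -7047 + (0 + 0) = -7047 + 0 = -7047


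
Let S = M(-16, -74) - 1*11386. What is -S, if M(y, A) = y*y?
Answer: 11130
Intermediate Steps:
M(y, A) = y²
S = -11130 (S = (-16)² - 1*11386 = 256 - 11386 = -11130)
-S = -1*(-11130) = 11130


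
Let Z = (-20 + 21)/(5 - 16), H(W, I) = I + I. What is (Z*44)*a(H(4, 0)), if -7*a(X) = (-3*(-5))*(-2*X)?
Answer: 0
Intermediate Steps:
H(W, I) = 2*I
a(X) = 30*X/7 (a(X) = -(-3*(-5))*(-2*X)/7 = -15*(-2*X)/7 = -(-30)*X/7 = 30*X/7)
Z = -1/11 (Z = 1/(-11) = 1*(-1/11) = -1/11 ≈ -0.090909)
(Z*44)*a(H(4, 0)) = (-1/11*44)*(30*(2*0)/7) = -120*0/7 = -4*0 = 0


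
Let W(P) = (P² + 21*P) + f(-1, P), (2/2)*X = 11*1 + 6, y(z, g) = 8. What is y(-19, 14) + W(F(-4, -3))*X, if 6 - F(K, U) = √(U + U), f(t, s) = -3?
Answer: 2609 - 561*I*√6 ≈ 2609.0 - 1374.2*I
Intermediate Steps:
F(K, U) = 6 - √2*√U (F(K, U) = 6 - √(U + U) = 6 - √(2*U) = 6 - √2*√U)
X = 17 (X = 11*1 + 6 = 11 + 6 = 17)
W(P) = -3 + P² + 21*P (W(P) = (P² + 21*P) - 3 = -3 + P² + 21*P)
y(-19, 14) + W(F(-4, -3))*X = 8 + (-3 + (6 - √2*√(-3))² + 21*(6 - √2*√(-3)))*17 = 8 + (-3 + (6 - √2*I*√3)² + 21*(6 - √2*I*√3))*17 = 8 + (-3 + (6 - I*√6)² + 21*(6 - I*√6))*17 = 8 + (-3 + (6 - I*√6)² + (126 - 21*I*√6))*17 = 8 + (123 + (6 - I*√6)² - 21*I*√6)*17 = 8 + (2091 + 17*(6 - I*√6)² - 357*I*√6) = 2099 + 17*(6 - I*√6)² - 357*I*√6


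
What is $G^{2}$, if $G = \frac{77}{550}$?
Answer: $\frac{49}{2500} \approx 0.0196$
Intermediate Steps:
$G = \frac{7}{50}$ ($G = 77 \cdot \frac{1}{550} = \frac{7}{50} \approx 0.14$)
$G^{2} = \left(\frac{7}{50}\right)^{2} = \frac{49}{2500}$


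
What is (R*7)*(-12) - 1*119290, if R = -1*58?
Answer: -114418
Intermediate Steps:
R = -58
(R*7)*(-12) - 1*119290 = -58*7*(-12) - 1*119290 = -406*(-12) - 119290 = 4872 - 119290 = -114418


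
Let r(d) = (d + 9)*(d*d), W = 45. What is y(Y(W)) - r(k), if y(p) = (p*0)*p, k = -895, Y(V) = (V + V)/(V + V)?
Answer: 709708150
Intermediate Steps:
Y(V) = 1 (Y(V) = (2*V)/((2*V)) = (2*V)*(1/(2*V)) = 1)
r(d) = d²*(9 + d) (r(d) = (9 + d)*d² = d²*(9 + d))
y(p) = 0 (y(p) = 0*p = 0)
y(Y(W)) - r(k) = 0 - (-895)²*(9 - 895) = 0 - 801025*(-886) = 0 - 1*(-709708150) = 0 + 709708150 = 709708150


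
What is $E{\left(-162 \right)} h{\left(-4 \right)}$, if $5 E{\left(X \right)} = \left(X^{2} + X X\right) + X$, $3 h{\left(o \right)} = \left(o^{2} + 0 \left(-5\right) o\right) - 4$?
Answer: $\frac{209304}{5} \approx 41861.0$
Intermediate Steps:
$h{\left(o \right)} = - \frac{4}{3} + \frac{o^{2}}{3}$ ($h{\left(o \right)} = \frac{\left(o^{2} + 0 \left(-5\right) o\right) - 4}{3} = \frac{\left(o^{2} + 0 o\right) - 4}{3} = \frac{\left(o^{2} + 0\right) - 4}{3} = \frac{o^{2} - 4}{3} = \frac{-4 + o^{2}}{3} = - \frac{4}{3} + \frac{o^{2}}{3}$)
$E{\left(X \right)} = \frac{X}{5} + \frac{2 X^{2}}{5}$ ($E{\left(X \right)} = \frac{\left(X^{2} + X X\right) + X}{5} = \frac{\left(X^{2} + X^{2}\right) + X}{5} = \frac{2 X^{2} + X}{5} = \frac{X + 2 X^{2}}{5} = \frac{X}{5} + \frac{2 X^{2}}{5}$)
$E{\left(-162 \right)} h{\left(-4 \right)} = \frac{1}{5} \left(-162\right) \left(1 + 2 \left(-162\right)\right) \left(- \frac{4}{3} + \frac{\left(-4\right)^{2}}{3}\right) = \frac{1}{5} \left(-162\right) \left(1 - 324\right) \left(- \frac{4}{3} + \frac{1}{3} \cdot 16\right) = \frac{1}{5} \left(-162\right) \left(-323\right) \left(- \frac{4}{3} + \frac{16}{3}\right) = \frac{52326}{5} \cdot 4 = \frac{209304}{5}$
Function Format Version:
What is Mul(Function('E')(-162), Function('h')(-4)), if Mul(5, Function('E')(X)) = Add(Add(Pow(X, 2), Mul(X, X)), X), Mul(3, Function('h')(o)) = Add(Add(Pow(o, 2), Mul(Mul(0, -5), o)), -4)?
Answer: Rational(209304, 5) ≈ 41861.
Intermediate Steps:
Function('h')(o) = Add(Rational(-4, 3), Mul(Rational(1, 3), Pow(o, 2))) (Function('h')(o) = Mul(Rational(1, 3), Add(Add(Pow(o, 2), Mul(Mul(0, -5), o)), -4)) = Mul(Rational(1, 3), Add(Add(Pow(o, 2), Mul(0, o)), -4)) = Mul(Rational(1, 3), Add(Add(Pow(o, 2), 0), -4)) = Mul(Rational(1, 3), Add(Pow(o, 2), -4)) = Mul(Rational(1, 3), Add(-4, Pow(o, 2))) = Add(Rational(-4, 3), Mul(Rational(1, 3), Pow(o, 2))))
Function('E')(X) = Add(Mul(Rational(1, 5), X), Mul(Rational(2, 5), Pow(X, 2))) (Function('E')(X) = Mul(Rational(1, 5), Add(Add(Pow(X, 2), Mul(X, X)), X)) = Mul(Rational(1, 5), Add(Add(Pow(X, 2), Pow(X, 2)), X)) = Mul(Rational(1, 5), Add(Mul(2, Pow(X, 2)), X)) = Mul(Rational(1, 5), Add(X, Mul(2, Pow(X, 2)))) = Add(Mul(Rational(1, 5), X), Mul(Rational(2, 5), Pow(X, 2))))
Mul(Function('E')(-162), Function('h')(-4)) = Mul(Mul(Rational(1, 5), -162, Add(1, Mul(2, -162))), Add(Rational(-4, 3), Mul(Rational(1, 3), Pow(-4, 2)))) = Mul(Mul(Rational(1, 5), -162, Add(1, -324)), Add(Rational(-4, 3), Mul(Rational(1, 3), 16))) = Mul(Mul(Rational(1, 5), -162, -323), Add(Rational(-4, 3), Rational(16, 3))) = Mul(Rational(52326, 5), 4) = Rational(209304, 5)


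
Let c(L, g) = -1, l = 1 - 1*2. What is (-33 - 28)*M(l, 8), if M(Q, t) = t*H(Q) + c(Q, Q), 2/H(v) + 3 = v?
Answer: 305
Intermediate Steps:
l = -1 (l = 1 - 2 = -1)
H(v) = 2/(-3 + v)
M(Q, t) = -1 + 2*t/(-3 + Q) (M(Q, t) = t*(2/(-3 + Q)) - 1 = 2*t/(-3 + Q) - 1 = -1 + 2*t/(-3 + Q))
(-33 - 28)*M(l, 8) = (-33 - 28)*((3 - 1*(-1) + 2*8)/(-3 - 1)) = -61*(3 + 1 + 16)/(-4) = -(-61)*20/4 = -61*(-5) = 305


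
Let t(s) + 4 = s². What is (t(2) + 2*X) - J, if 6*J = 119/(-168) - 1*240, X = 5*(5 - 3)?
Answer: 8657/144 ≈ 60.118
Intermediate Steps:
t(s) = -4 + s²
X = 10 (X = 5*2 = 10)
J = -5777/144 (J = (119/(-168) - 1*240)/6 = (119*(-1/168) - 240)/6 = (-17/24 - 240)/6 = (⅙)*(-5777/24) = -5777/144 ≈ -40.118)
(t(2) + 2*X) - J = ((-4 + 2²) + 2*10) - 1*(-5777/144) = ((-4 + 4) + 20) + 5777/144 = (0 + 20) + 5777/144 = 20 + 5777/144 = 8657/144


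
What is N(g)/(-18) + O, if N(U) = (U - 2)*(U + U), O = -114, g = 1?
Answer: -1025/9 ≈ -113.89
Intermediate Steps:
N(U) = 2*U*(-2 + U) (N(U) = (-2 + U)*(2*U) = 2*U*(-2 + U))
N(g)/(-18) + O = (2*1*(-2 + 1))/(-18) - 114 = -(-1)/9 - 114 = -1/18*(-2) - 114 = ⅑ - 114 = -1025/9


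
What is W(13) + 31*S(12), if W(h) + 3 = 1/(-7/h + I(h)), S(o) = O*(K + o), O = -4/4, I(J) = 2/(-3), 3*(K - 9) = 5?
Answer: -99616/141 ≈ -706.50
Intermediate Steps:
K = 32/3 (K = 9 + (⅓)*5 = 9 + 5/3 = 32/3 ≈ 10.667)
I(J) = -⅔ (I(J) = 2*(-⅓) = -⅔)
O = -1 (O = -4*¼ = -1)
S(o) = -32/3 - o (S(o) = -(32/3 + o) = -32/3 - o)
W(h) = -3 + 1/(-⅔ - 7/h) (W(h) = -3 + 1/(-7/h - ⅔) = -3 + 1/(-⅔ - 7/h))
W(13) + 31*S(12) = 9*(7 + 13)/(-21 - 2*13) + 31*(-32/3 - 1*12) = 9*20/(-21 - 26) + 31*(-32/3 - 12) = 9*20/(-47) + 31*(-68/3) = 9*(-1/47)*20 - 2108/3 = -180/47 - 2108/3 = -99616/141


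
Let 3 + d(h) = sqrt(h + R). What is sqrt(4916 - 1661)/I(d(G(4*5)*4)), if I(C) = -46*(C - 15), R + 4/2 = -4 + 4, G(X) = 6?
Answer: sqrt(71610)/13892 + 9*sqrt(3255)/6946 ≈ 0.093186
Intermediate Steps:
R = -2 (R = -2 + (-4 + 4) = -2 + 0 = -2)
d(h) = -3 + sqrt(-2 + h) (d(h) = -3 + sqrt(h - 2) = -3 + sqrt(-2 + h))
I(C) = 690 - 46*C (I(C) = -46*(-15 + C) = 690 - 46*C)
sqrt(4916 - 1661)/I(d(G(4*5)*4)) = sqrt(4916 - 1661)/(690 - 46*(-3 + sqrt(-2 + 6*4))) = sqrt(3255)/(690 - 46*(-3 + sqrt(-2 + 24))) = sqrt(3255)/(690 - 46*(-3 + sqrt(22))) = sqrt(3255)/(690 + (138 - 46*sqrt(22))) = sqrt(3255)/(828 - 46*sqrt(22))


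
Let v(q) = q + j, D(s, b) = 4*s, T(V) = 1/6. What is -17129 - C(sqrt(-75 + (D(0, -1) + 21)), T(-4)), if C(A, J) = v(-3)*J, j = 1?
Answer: -51386/3 ≈ -17129.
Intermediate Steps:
T(V) = 1/6
v(q) = 1 + q (v(q) = q + 1 = 1 + q)
C(A, J) = -2*J (C(A, J) = (1 - 3)*J = -2*J)
-17129 - C(sqrt(-75 + (D(0, -1) + 21)), T(-4)) = -17129 - (-2)/6 = -17129 - 1*(-1/3) = -17129 + 1/3 = -51386/3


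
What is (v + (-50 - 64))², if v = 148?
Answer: 1156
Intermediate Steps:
(v + (-50 - 64))² = (148 + (-50 - 64))² = (148 - 114)² = 34² = 1156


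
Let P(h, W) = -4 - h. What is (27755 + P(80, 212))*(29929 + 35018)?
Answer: 1797148437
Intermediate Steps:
(27755 + P(80, 212))*(29929 + 35018) = (27755 + (-4 - 1*80))*(29929 + 35018) = (27755 + (-4 - 80))*64947 = (27755 - 84)*64947 = 27671*64947 = 1797148437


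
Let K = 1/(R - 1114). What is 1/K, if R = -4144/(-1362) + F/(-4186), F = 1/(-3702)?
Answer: -3908039168261/3517721844 ≈ -1111.0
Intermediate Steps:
F = -1/3702 ≈ -0.00027012
R = 10702965955/3517721844 (R = -4144/(-1362) - 1/3702/(-4186) = -4144*(-1/1362) - 1/3702*(-1/4186) = 2072/681 + 1/15496572 = 10702965955/3517721844 ≈ 3.0426)
K = -3517721844/3908039168261 (K = 1/(10702965955/3517721844 - 1114) = 1/(-3908039168261/3517721844) = -3517721844/3908039168261 ≈ -0.00090012)
1/K = 1/(-3517721844/3908039168261) = -3908039168261/3517721844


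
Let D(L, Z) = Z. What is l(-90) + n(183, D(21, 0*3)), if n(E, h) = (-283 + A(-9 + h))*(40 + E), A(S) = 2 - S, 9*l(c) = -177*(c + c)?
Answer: -57116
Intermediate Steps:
l(c) = -118*c/3 (l(c) = (-177*(c + c))/9 = (-354*c)/9 = -118*c/3)
n(E, h) = (-272 - h)*(40 + E) (n(E, h) = (-283 + (2 - (-9 + h)))*(40 + E) = (-283 + (2 + (9 - h)))*(40 + E) = (-283 + (11 - h))*(40 + E) = (-272 - h)*(40 + E))
l(-90) + n(183, D(21, 0*3)) = -118/3*(-90) + (-10880 - 272*183 - 0*3 - 1*183*0*3) = 3540 + (-10880 - 49776 - 40*0 - 1*183*0) = 3540 + (-10880 - 49776 + 0 + 0) = 3540 - 60656 = -57116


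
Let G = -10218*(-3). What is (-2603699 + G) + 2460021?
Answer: -113024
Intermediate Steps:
G = 30654
(-2603699 + G) + 2460021 = (-2603699 + 30654) + 2460021 = -2573045 + 2460021 = -113024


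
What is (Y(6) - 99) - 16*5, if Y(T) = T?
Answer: -173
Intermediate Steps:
(Y(6) - 99) - 16*5 = (6 - 99) - 16*5 = -93 - 80 = -173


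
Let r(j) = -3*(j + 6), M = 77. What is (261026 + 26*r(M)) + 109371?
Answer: 363923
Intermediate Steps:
r(j) = -18 - 3*j (r(j) = -3*(6 + j) = -18 - 3*j)
(261026 + 26*r(M)) + 109371 = (261026 + 26*(-18 - 3*77)) + 109371 = (261026 + 26*(-18 - 231)) + 109371 = (261026 + 26*(-249)) + 109371 = (261026 - 6474) + 109371 = 254552 + 109371 = 363923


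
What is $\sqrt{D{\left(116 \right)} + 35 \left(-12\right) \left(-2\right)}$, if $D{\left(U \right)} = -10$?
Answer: $\sqrt{830} \approx 28.81$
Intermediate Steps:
$\sqrt{D{\left(116 \right)} + 35 \left(-12\right) \left(-2\right)} = \sqrt{-10 + 35 \left(-12\right) \left(-2\right)} = \sqrt{-10 - -840} = \sqrt{-10 + 840} = \sqrt{830}$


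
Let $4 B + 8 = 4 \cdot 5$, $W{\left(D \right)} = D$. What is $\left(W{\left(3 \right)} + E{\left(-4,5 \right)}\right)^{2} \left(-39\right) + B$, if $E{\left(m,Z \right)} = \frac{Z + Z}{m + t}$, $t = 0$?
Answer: $- \frac{27}{4} \approx -6.75$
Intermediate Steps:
$E{\left(m,Z \right)} = \frac{2 Z}{m}$ ($E{\left(m,Z \right)} = \frac{Z + Z}{m + 0} = \frac{2 Z}{m}$)
$B = 3$ ($B = -2 + \frac{4 \cdot 5}{4} = -2 + \frac{1}{4} \cdot 20 = -2 + 5 = 3$)
$\left(W{\left(3 \right)} + E{\left(-4,5 \right)}\right)^{2} \left(-39\right) + B = \left(3 + 2 \cdot 5 \frac{1}{-4}\right)^{2} \left(-39\right) + 3 = \left(3 + 2 \cdot 5 \left(- \frac{1}{4}\right)\right)^{2} \left(-39\right) + 3 = \left(3 - \frac{5}{2}\right)^{2} \left(-39\right) + 3 = \left(\frac{1}{2}\right)^{2} \left(-39\right) + 3 = \frac{1}{4} \left(-39\right) + 3 = - \frac{39}{4} + 3 = - \frac{27}{4}$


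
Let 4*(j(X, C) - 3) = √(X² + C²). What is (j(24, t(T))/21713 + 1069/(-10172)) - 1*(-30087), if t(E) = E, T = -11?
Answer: 6645131122651/220864636 + √697/86852 ≈ 30087.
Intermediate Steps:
j(X, C) = 3 + √(C² + X²)/4 (j(X, C) = 3 + √(X² + C²)/4 = 3 + √(C² + X²)/4)
(j(24, t(T))/21713 + 1069/(-10172)) - 1*(-30087) = ((3 + √((-11)² + 24²)/4)/21713 + 1069/(-10172)) - 1*(-30087) = ((3 + √(121 + 576)/4)*(1/21713) + 1069*(-1/10172)) + 30087 = ((3 + √697/4)*(1/21713) - 1069/10172) + 30087 = ((3/21713 + √697/86852) - 1069/10172) + 30087 = (-23180681/220864636 + √697/86852) + 30087 = 6645131122651/220864636 + √697/86852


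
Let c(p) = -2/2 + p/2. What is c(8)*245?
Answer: 735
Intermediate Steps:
c(p) = -1 + p/2 (c(p) = -2*½ + p*(½) = -1 + p/2)
c(8)*245 = (-1 + (½)*8)*245 = (-1 + 4)*245 = 3*245 = 735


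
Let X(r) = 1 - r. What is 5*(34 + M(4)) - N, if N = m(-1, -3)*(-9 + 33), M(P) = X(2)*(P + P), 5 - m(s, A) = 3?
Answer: 82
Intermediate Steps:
m(s, A) = 2 (m(s, A) = 5 - 1*3 = 5 - 3 = 2)
M(P) = -2*P (M(P) = (1 - 1*2)*(P + P) = (1 - 2)*(2*P) = -2*P)
N = 48 (N = 2*(-9 + 33) = 2*24 = 48)
5*(34 + M(4)) - N = 5*(34 - 2*4) - 1*48 = 5*(34 - 8) - 48 = 5*26 - 48 = 130 - 48 = 82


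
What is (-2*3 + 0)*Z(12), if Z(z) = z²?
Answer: -864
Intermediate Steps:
(-2*3 + 0)*Z(12) = (-2*3 + 0)*12² = (-6 + 0)*144 = -6*144 = -864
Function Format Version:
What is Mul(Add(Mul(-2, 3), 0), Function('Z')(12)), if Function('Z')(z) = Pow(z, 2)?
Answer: -864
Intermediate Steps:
Mul(Add(Mul(-2, 3), 0), Function('Z')(12)) = Mul(Add(Mul(-2, 3), 0), Pow(12, 2)) = Mul(Add(-6, 0), 144) = Mul(-6, 144) = -864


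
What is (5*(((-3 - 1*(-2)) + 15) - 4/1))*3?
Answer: 150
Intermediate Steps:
(5*(((-3 - 1*(-2)) + 15) - 4/1))*3 = (5*(((-3 + 2) + 15) - 4*1))*3 = (5*((-1 + 15) - 4))*3 = (5*(14 - 4))*3 = (5*10)*3 = 50*3 = 150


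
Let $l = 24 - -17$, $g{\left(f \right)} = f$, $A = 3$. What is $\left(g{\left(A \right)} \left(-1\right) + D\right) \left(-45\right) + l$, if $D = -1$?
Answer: $221$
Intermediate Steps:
$l = 41$ ($l = 24 + 17 = 41$)
$\left(g{\left(A \right)} \left(-1\right) + D\right) \left(-45\right) + l = \left(3 \left(-1\right) - 1\right) \left(-45\right) + 41 = \left(-3 - 1\right) \left(-45\right) + 41 = \left(-4\right) \left(-45\right) + 41 = 180 + 41 = 221$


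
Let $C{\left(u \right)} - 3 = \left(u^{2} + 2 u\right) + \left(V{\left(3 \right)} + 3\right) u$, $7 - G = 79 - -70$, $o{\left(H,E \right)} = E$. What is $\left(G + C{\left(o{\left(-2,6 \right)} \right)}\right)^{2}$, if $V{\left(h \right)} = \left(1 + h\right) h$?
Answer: $1$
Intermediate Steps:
$V{\left(h \right)} = h \left(1 + h\right)$
$G = -142$ ($G = 7 - \left(79 - -70\right) = 7 - \left(79 + 70\right) = 7 - 149 = -142$)
$C{\left(u \right)} = 3 + u^{2} + 17 u$ ($C{\left(u \right)} = 3 + \left(\left(u^{2} + 2 u\right) + \left(3 \left(1 + 3\right) + 3\right) u\right) = 3 + \left(\left(u^{2} + 2 u\right) + \left(3 \cdot 4 + 3\right) u\right) = 3 + \left(\left(u^{2} + 2 u\right) + \left(12 + 3\right) u\right) = 3 + \left(\left(u^{2} + 2 u\right) + 15 u\right) = 3 + \left(u^{2} + 17 u\right) = 3 + u^{2} + 17 u$)
$\left(G + C{\left(o{\left(-2,6 \right)} \right)}\right)^{2} = \left(-142 + \left(3 + 6^{2} + 17 \cdot 6\right)\right)^{2} = \left(-142 + \left(3 + 36 + 102\right)\right)^{2} = \left(-142 + 141\right)^{2} = \left(-1\right)^{2} = 1$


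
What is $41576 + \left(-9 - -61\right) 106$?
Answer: $47088$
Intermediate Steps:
$41576 + \left(-9 - -61\right) 106 = 41576 + \left(-9 + 61\right) 106 = 41576 + 52 \cdot 106 = 41576 + 5512 = 47088$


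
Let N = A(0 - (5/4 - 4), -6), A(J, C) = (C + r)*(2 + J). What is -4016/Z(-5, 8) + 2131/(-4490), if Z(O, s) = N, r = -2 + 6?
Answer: 36023191/85310 ≈ 422.26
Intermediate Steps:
r = 4
A(J, C) = (2 + J)*(4 + C) (A(J, C) = (C + 4)*(2 + J) = (4 + C)*(2 + J) = (2 + J)*(4 + C))
N = -19/2 (N = 8 + 2*(-6) + 4*(0 - (5/4 - 4)) - 6*(0 - (5/4 - 4)) = 8 - 12 + 4*(0 - (5*(¼) - 4)) - 6*(0 - (5*(¼) - 4)) = 8 - 12 + 4*(0 - (5/4 - 4)) - 6*(0 - (5/4 - 4)) = 8 - 12 + 4*(0 - 1*(-11/4)) - 6*(0 - 1*(-11/4)) = 8 - 12 + 4*(0 + 11/4) - 6*(0 + 11/4) = 8 - 12 + 4*(11/4) - 6*11/4 = 8 - 12 + 11 - 33/2 = -19/2 ≈ -9.5000)
Z(O, s) = -19/2
-4016/Z(-5, 8) + 2131/(-4490) = -4016/(-19/2) + 2131/(-4490) = -4016*(-2/19) + 2131*(-1/4490) = 8032/19 - 2131/4490 = 36023191/85310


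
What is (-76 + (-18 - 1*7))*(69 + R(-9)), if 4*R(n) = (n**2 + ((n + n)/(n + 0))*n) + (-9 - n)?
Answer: -34239/4 ≈ -8559.8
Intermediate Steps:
R(n) = -9/4 + n/4 + n**2/4 (R(n) = ((n**2 + ((n + n)/(n + 0))*n) + (-9 - n))/4 = ((n**2 + ((2*n)/n)*n) + (-9 - n))/4 = ((n**2 + 2*n) + (-9 - n))/4 = (-9 + n + n**2)/4 = -9/4 + n/4 + n**2/4)
(-76 + (-18 - 1*7))*(69 + R(-9)) = (-76 + (-18 - 1*7))*(69 + (-9/4 + (1/4)*(-9) + (1/4)*(-9)**2)) = (-76 + (-18 - 7))*(69 + (-9/4 - 9/4 + (1/4)*81)) = (-76 - 25)*(69 + (-9/4 - 9/4 + 81/4)) = -101*(69 + 63/4) = -101*339/4 = -34239/4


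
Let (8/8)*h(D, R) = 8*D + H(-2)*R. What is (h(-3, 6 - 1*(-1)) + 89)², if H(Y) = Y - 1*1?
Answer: 1936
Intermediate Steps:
H(Y) = -1 + Y (H(Y) = Y - 1 = -1 + Y)
h(D, R) = -3*R + 8*D (h(D, R) = 8*D + (-1 - 2)*R = 8*D - 3*R = -3*R + 8*D)
(h(-3, 6 - 1*(-1)) + 89)² = ((-3*(6 - 1*(-1)) + 8*(-3)) + 89)² = ((-3*(6 + 1) - 24) + 89)² = ((-3*7 - 24) + 89)² = ((-21 - 24) + 89)² = (-45 + 89)² = 44² = 1936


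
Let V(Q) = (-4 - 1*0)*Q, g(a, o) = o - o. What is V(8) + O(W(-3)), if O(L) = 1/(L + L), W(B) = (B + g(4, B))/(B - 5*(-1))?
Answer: -97/3 ≈ -32.333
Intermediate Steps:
g(a, o) = 0
W(B) = B/(5 + B) (W(B) = (B + 0)/(B - 5*(-1)) = B/(B + 5) = B/(5 + B))
O(L) = 1/(2*L)
V(Q) = -4*Q (V(Q) = (-4 + 0)*Q = -4*Q)
V(8) + O(W(-3)) = -4*8 + 1/(2*((-3/(5 - 3)))) = -32 + 1/(2*((-3/2))) = -32 + 1/(2*((-3*½))) = -32 + 1/(2*(-3/2)) = -32 + (½)*(-⅔) = -32 - ⅓ = -97/3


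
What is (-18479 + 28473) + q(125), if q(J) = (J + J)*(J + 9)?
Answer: 43494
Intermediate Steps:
q(J) = 2*J*(9 + J) (q(J) = (2*J)*(9 + J) = 2*J*(9 + J))
(-18479 + 28473) + q(125) = (-18479 + 28473) + 2*125*(9 + 125) = 9994 + 2*125*134 = 9994 + 33500 = 43494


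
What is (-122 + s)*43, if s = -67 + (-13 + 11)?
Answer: -8213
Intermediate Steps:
s = -69 (s = -67 - 2 = -69)
(-122 + s)*43 = (-122 - 69)*43 = -191*43 = -8213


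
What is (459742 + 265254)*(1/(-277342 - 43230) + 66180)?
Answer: 3845279995863791/80143 ≈ 4.7980e+10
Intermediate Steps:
(459742 + 265254)*(1/(-277342 - 43230) + 66180) = 724996*(1/(-320572) + 66180) = 724996*(-1/320572 + 66180) = 724996*(21215454959/320572) = 3845279995863791/80143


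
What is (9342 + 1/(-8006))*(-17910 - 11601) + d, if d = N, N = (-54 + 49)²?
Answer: -2207188016911/8006 ≈ -2.7569e+8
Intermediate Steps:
N = 25 (N = (-5)² = 25)
d = 25
(9342 + 1/(-8006))*(-17910 - 11601) + d = (9342 + 1/(-8006))*(-17910 - 11601) + 25 = (9342 - 1/8006)*(-29511) + 25 = (74792051/8006)*(-29511) + 25 = -2207188217061/8006 + 25 = -2207188016911/8006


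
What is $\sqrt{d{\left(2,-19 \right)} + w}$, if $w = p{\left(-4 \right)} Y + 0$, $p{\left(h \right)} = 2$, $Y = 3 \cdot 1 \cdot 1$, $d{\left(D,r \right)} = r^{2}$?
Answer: $\sqrt{367} \approx 19.157$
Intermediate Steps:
$Y = 3$ ($Y = 3 \cdot 1 = 3$)
$w = 6$ ($w = 2 \cdot 3 + 0 = 6 + 0 = 6$)
$\sqrt{d{\left(2,-19 \right)} + w} = \sqrt{\left(-19\right)^{2} + 6} = \sqrt{361 + 6} = \sqrt{367}$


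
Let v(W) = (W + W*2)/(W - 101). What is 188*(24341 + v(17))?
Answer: 32031957/7 ≈ 4.5760e+6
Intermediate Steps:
v(W) = 3*W/(-101 + W) (v(W) = (W + 2*W)/(-101 + W) = (3*W)/(-101 + W) = 3*W/(-101 + W))
188*(24341 + v(17)) = 188*(24341 + 3*17/(-101 + 17)) = 188*(24341 + 3*17/(-84)) = 188*(24341 + 3*17*(-1/84)) = 188*(24341 - 17/28) = 188*(681531/28) = 32031957/7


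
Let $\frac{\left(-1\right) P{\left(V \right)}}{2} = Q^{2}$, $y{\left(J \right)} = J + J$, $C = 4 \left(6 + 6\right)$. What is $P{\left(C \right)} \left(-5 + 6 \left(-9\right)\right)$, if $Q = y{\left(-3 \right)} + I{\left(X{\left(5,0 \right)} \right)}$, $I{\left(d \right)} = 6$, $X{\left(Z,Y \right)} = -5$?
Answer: $0$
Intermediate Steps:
$C = 48$ ($C = 4 \cdot 12 = 48$)
$y{\left(J \right)} = 2 J$
$Q = 0$ ($Q = 2 \left(-3\right) + 6 = -6 + 6 = 0$)
$P{\left(V \right)} = 0$ ($P{\left(V \right)} = - 2 \cdot 0^{2} = \left(-2\right) 0 = 0$)
$P{\left(C \right)} \left(-5 + 6 \left(-9\right)\right) = 0 \left(-5 + 6 \left(-9\right)\right) = 0 \left(-5 - 54\right) = 0 \left(-59\right) = 0$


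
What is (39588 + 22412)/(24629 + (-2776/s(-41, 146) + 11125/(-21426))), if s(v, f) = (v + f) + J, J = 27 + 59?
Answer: 8184732000/3249331573 ≈ 2.5189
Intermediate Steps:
J = 86
s(v, f) = 86 + f + v (s(v, f) = (v + f) + 86 = (f + v) + 86 = 86 + f + v)
(39588 + 22412)/(24629 + (-2776/s(-41, 146) + 11125/(-21426))) = (39588 + 22412)/(24629 + (-2776/(86 + 146 - 41) + 11125/(-21426))) = 62000/(24629 + (-2776/191 + 11125*(-1/21426))) = 62000/(24629 + (-2776*1/191 - 11125/21426)) = 62000/(24629 + (-2776/191 - 11125/21426)) = 62000/(24629 - 61603451/4092366) = 62000/(100729278763/4092366) = 62000*(4092366/100729278763) = 8184732000/3249331573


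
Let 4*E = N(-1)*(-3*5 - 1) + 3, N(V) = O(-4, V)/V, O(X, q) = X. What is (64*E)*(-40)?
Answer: 39040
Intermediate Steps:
N(V) = -4/V
E = -61/4 (E = ((-4/(-1))*(-3*5 - 1) + 3)/4 = ((-4*(-1))*(-15 - 1) + 3)/4 = (4*(-16) + 3)/4 = (-64 + 3)/4 = (¼)*(-61) = -61/4 ≈ -15.250)
(64*E)*(-40) = (64*(-61/4))*(-40) = -976*(-40) = 39040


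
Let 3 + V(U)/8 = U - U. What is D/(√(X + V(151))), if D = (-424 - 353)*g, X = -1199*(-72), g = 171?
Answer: -44289*√5394/7192 ≈ -452.27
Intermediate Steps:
V(U) = -24 (V(U) = -24 + 8*(U - U) = -24 + 8*0 = -24 + 0 = -24)
X = 86328
D = -132867 (D = (-424 - 353)*171 = -777*171 = -132867)
D/(√(X + V(151))) = -132867/√(86328 - 24) = -132867*√5394/21576 = -44289*√5394/7192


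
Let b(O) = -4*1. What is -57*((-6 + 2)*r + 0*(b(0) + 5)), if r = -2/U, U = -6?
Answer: 76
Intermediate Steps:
r = ⅓ (r = -2/(-6) = -2*(-⅙) = ⅓ ≈ 0.33333)
b(O) = -4
-57*((-6 + 2)*r + 0*(b(0) + 5)) = -57*((-6 + 2)*(⅓) + 0*(-4 + 5)) = -57*(-4*⅓ + 0*1) = -57*(-4/3 + 0) = -57*(-4/3) = 76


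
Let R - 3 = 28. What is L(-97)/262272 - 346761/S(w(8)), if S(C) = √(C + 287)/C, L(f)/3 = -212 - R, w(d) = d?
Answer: -243/87424 - 2774088*√295/295 ≈ -1.6151e+5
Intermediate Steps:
R = 31 (R = 3 + 28 = 31)
L(f) = -729 (L(f) = 3*(-212 - 1*31) = 3*(-212 - 31) = 3*(-243) = -729)
S(C) = √(287 + C)/C
L(-97)/262272 - 346761/S(w(8)) = -729/262272 - 346761*8/√(287 + 8) = -729*1/262272 - 346761*8*√295/295 = -243/87424 - 2774088*√295/295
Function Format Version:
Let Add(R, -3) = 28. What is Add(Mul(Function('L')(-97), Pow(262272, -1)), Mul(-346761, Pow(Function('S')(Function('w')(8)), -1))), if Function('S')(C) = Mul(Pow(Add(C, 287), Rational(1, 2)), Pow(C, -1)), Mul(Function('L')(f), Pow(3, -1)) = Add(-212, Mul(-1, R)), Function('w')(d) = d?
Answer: Add(Rational(-243, 87424), Mul(Rational(-2774088, 295), Pow(295, Rational(1, 2)))) ≈ -1.6151e+5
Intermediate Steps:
R = 31 (R = Add(3, 28) = 31)
Function('L')(f) = -729 (Function('L')(f) = Mul(3, Add(-212, Mul(-1, 31))) = Mul(3, Add(-212, -31)) = Mul(3, -243) = -729)
Function('S')(C) = Mul(Pow(C, -1), Pow(Add(287, C), Rational(1, 2))) (Function('S')(C) = Mul(Pow(Add(287, C), Rational(1, 2)), Pow(C, -1)) = Mul(Pow(C, -1), Pow(Add(287, C), Rational(1, 2))))
Add(Mul(Function('L')(-97), Pow(262272, -1)), Mul(-346761, Pow(Function('S')(Function('w')(8)), -1))) = Add(Mul(-729, Pow(262272, -1)), Mul(-346761, Pow(Mul(Pow(8, -1), Pow(Add(287, 8), Rational(1, 2))), -1))) = Add(Mul(-729, Rational(1, 262272)), Mul(-346761, Pow(Mul(Rational(1, 8), Pow(295, Rational(1, 2))), -1))) = Add(Rational(-243, 87424), Mul(-346761, Mul(Rational(8, 295), Pow(295, Rational(1, 2))))) = Add(Rational(-243, 87424), Mul(Rational(-2774088, 295), Pow(295, Rational(1, 2))))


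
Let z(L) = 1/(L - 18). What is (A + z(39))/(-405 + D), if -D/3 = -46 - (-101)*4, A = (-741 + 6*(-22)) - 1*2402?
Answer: 68774/31059 ≈ 2.2143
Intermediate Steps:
z(L) = 1/(-18 + L)
A = -3275 (A = (-741 - 132) - 2402 = -873 - 2402 = -3275)
D = -1074 (D = -3*(-46 - (-101)*4) = -3*(-46 - 1*(-404)) = -3*(-46 + 404) = -3*358 = -1074)
(A + z(39))/(-405 + D) = (-3275 + 1/(-18 + 39))/(-405 - 1074) = (-3275 + 1/21)/(-1479) = (-3275 + 1/21)*(-1/1479) = -68774/21*(-1/1479) = 68774/31059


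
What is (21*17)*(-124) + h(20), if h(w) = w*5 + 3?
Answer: -44165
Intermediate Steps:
h(w) = 3 + 5*w (h(w) = 5*w + 3 = 3 + 5*w)
(21*17)*(-124) + h(20) = (21*17)*(-124) + (3 + 5*20) = 357*(-124) + (3 + 100) = -44268 + 103 = -44165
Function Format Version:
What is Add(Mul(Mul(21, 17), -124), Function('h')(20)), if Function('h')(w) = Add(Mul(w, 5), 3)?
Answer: -44165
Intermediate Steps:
Function('h')(w) = Add(3, Mul(5, w)) (Function('h')(w) = Add(Mul(5, w), 3) = Add(3, Mul(5, w)))
Add(Mul(Mul(21, 17), -124), Function('h')(20)) = Add(Mul(Mul(21, 17), -124), Add(3, Mul(5, 20))) = Add(Mul(357, -124), Add(3, 100)) = Add(-44268, 103) = -44165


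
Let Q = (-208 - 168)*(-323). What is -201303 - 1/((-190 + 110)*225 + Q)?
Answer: -20824392745/103448 ≈ -2.0130e+5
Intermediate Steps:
Q = 121448 (Q = -376*(-323) = 121448)
-201303 - 1/((-190 + 110)*225 + Q) = -201303 - 1/((-190 + 110)*225 + 121448) = -201303 - 1/(-80*225 + 121448) = -201303 - 1/(-18000 + 121448) = -201303 - 1/103448 = -20824392745/103448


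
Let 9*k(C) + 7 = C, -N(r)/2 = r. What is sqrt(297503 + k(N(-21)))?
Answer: sqrt(2677562)/3 ≈ 545.44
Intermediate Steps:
N(r) = -2*r
k(C) = -7/9 + C/9
sqrt(297503 + k(N(-21))) = sqrt(297503 + (-7/9 + (-2*(-21))/9)) = sqrt(297503 + (-7/9 + (1/9)*42)) = sqrt(297503 + (-7/9 + 14/3)) = sqrt(297503 + 35/9) = sqrt(2677562/9) = sqrt(2677562)/3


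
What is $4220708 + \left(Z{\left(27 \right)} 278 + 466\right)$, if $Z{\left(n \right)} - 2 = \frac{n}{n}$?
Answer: $4222008$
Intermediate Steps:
$Z{\left(n \right)} = 3$ ($Z{\left(n \right)} = 2 + \frac{n}{n} = 2 + 1 = 3$)
$4220708 + \left(Z{\left(27 \right)} 278 + 466\right) = 4220708 + \left(3 \cdot 278 + 466\right) = 4220708 + \left(834 + 466\right) = 4220708 + 1300 = 4222008$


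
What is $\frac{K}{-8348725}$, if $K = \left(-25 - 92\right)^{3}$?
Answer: $\frac{1601613}{8348725} \approx 0.19184$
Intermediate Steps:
$K = -1601613$ ($K = \left(-117\right)^{3} = -1601613$)
$\frac{K}{-8348725} = - \frac{1601613}{-8348725} = \left(-1601613\right) \left(- \frac{1}{8348725}\right) = \frac{1601613}{8348725}$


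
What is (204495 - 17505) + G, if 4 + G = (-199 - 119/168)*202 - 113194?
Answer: 401411/12 ≈ 33451.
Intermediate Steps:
G = -1842469/12 (G = -4 + ((-199 - 119/168)*202 - 113194) = -4 + ((-199 - 119*1/168)*202 - 113194) = -4 + ((-199 - 17/24)*202 - 113194) = -4 + (-4793/24*202 - 113194) = -4 + (-484093/12 - 113194) = -4 - 1842421/12 = -1842469/12 ≈ -1.5354e+5)
(204495 - 17505) + G = (204495 - 17505) - 1842469/12 = 186990 - 1842469/12 = 401411/12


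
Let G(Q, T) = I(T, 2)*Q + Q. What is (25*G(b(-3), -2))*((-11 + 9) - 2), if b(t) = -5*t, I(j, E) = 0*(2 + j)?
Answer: -1500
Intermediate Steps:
I(j, E) = 0
G(Q, T) = Q (G(Q, T) = 0*Q + Q = 0 + Q = Q)
(25*G(b(-3), -2))*((-11 + 9) - 2) = (25*(-5*(-3)))*((-11 + 9) - 2) = (25*15)*(-2 - 2) = 375*(-4) = -1500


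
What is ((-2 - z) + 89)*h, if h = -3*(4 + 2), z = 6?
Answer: -1458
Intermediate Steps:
h = -18 (h = -3*6 = -18)
((-2 - z) + 89)*h = ((-2 - 1*6) + 89)*(-18) = ((-2 - 6) + 89)*(-18) = (-8 + 89)*(-18) = 81*(-18) = -1458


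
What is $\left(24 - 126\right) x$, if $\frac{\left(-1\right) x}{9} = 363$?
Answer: $333234$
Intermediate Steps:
$x = -3267$ ($x = \left(-9\right) 363 = -3267$)
$\left(24 - 126\right) x = \left(24 - 126\right) \left(-3267\right) = \left(-102\right) \left(-3267\right) = 333234$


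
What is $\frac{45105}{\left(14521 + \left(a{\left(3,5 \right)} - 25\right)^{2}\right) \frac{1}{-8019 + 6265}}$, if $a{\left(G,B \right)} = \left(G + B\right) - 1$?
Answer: $- \frac{15822834}{2969} \approx -5329.3$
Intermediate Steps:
$a{\left(G,B \right)} = -1 + B + G$ ($a{\left(G,B \right)} = \left(B + G\right) - 1 = -1 + B + G$)
$\frac{45105}{\left(14521 + \left(a{\left(3,5 \right)} - 25\right)^{2}\right) \frac{1}{-8019 + 6265}} = \frac{45105}{\left(14521 + \left(\left(-1 + 5 + 3\right) - 25\right)^{2}\right) \frac{1}{-8019 + 6265}} = \frac{45105}{\left(14521 + \left(7 - 25\right)^{2}\right) \frac{1}{-1754}} = \frac{45105}{\left(14521 + \left(-18\right)^{2}\right) \left(- \frac{1}{1754}\right)} = \frac{45105}{\left(14521 + 324\right) \left(- \frac{1}{1754}\right)} = \frac{45105}{14845 \left(- \frac{1}{1754}\right)} = \frac{45105}{- \frac{14845}{1754}} = 45105 \left(- \frac{1754}{14845}\right) = - \frac{15822834}{2969}$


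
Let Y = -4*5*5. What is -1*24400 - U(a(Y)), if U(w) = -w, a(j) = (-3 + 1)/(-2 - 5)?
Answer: -170798/7 ≈ -24400.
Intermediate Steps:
Y = -100 (Y = -20*5 = -100)
a(j) = 2/7 (a(j) = -2/(-7) = -2*(-1/7) = 2/7)
-1*24400 - U(a(Y)) = -1*24400 - (-1)*2/7 = -24400 - 1*(-2/7) = -24400 + 2/7 = -170798/7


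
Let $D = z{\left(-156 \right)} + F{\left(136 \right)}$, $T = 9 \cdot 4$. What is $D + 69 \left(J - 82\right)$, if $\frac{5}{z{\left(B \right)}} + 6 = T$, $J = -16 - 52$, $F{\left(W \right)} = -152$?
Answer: $- \frac{63011}{6} \approx -10502.0$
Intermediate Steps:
$T = 36$
$J = -68$ ($J = -16 - 52 = -68$)
$z{\left(B \right)} = \frac{1}{6}$ ($z{\left(B \right)} = \frac{5}{-6 + 36} = \frac{5}{30} = 5 \cdot \frac{1}{30} = \frac{1}{6}$)
$D = - \frac{911}{6}$ ($D = \frac{1}{6} - 152 = - \frac{911}{6} \approx -151.83$)
$D + 69 \left(J - 82\right) = - \frac{911}{6} + 69 \left(-68 - 82\right) = - \frac{911}{6} + 69 \left(-150\right) = - \frac{911}{6} - 10350 = - \frac{63011}{6}$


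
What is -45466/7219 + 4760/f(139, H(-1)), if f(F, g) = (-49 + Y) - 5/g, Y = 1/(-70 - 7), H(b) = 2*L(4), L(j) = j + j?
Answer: -45097449434/438691411 ≈ -102.80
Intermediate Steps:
L(j) = 2*j
H(b) = 16 (H(b) = 2*(2*4) = 2*8 = 16)
Y = -1/77 (Y = 1/(-77) = -1/77 ≈ -0.012987)
f(F, g) = -3774/77 - 5/g (f(F, g) = (-49 - 1/77) - 5/g = -3774/77 - 5/g)
-45466/7219 + 4760/f(139, H(-1)) = -45466/7219 + 4760/(-3774/77 - 5/16) = -45466/7219 + 4760/(-60769/1232) = -45466/7219 + 4760*(-1232/60769) = -45466/7219 - 5864320/60769 = -45097449434/438691411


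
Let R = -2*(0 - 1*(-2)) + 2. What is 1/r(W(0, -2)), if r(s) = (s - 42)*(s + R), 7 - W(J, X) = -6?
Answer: -1/319 ≈ -0.0031348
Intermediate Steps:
R = -2 (R = -2*(0 + 2) + 2 = -2*2 + 2 = -4 + 2 = -2)
W(J, X) = 13 (W(J, X) = 7 - 1*(-6) = 7 + 6 = 13)
r(s) = (-42 + s)*(-2 + s) (r(s) = (s - 42)*(s - 2) = (-42 + s)*(-2 + s))
1/r(W(0, -2)) = 1/(84 + 13² - 44*13) = 1/(84 + 169 - 572) = 1/(-319) = -1/319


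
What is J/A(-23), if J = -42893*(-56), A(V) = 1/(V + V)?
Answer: -110492368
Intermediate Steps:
A(V) = 1/(2*V)
J = 2402008
J/A(-23) = 2402008/(((1/2)/(-23))) = 2402008/(((1/2)*(-1/23))) = 2402008/(-1/46) = 2402008*(-46) = -110492368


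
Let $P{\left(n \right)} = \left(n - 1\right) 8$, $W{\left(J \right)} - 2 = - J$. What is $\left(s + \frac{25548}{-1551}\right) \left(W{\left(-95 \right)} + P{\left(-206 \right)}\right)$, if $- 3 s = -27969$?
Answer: $- \frac{7501089525}{517} \approx -1.4509 \cdot 10^{7}$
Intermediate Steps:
$s = 9323$ ($s = \left(- \frac{1}{3}\right) \left(-27969\right) = 9323$)
$W{\left(J \right)} = 2 - J$
$P{\left(n \right)} = -8 + 8 n$ ($P{\left(n \right)} = \left(-1 + n\right) 8 = -8 + 8 n$)
$\left(s + \frac{25548}{-1551}\right) \left(W{\left(-95 \right)} + P{\left(-206 \right)}\right) = \left(9323 + \frac{25548}{-1551}\right) \left(\left(2 - -95\right) + \left(-8 + 8 \left(-206\right)\right)\right) = \left(9323 + 25548 \left(- \frac{1}{1551}\right)\right) \left(\left(2 + 95\right) - 1656\right) = \left(9323 - \frac{8516}{517}\right) \left(97 - 1656\right) = \frac{4811475}{517} \left(-1559\right) = - \frac{7501089525}{517}$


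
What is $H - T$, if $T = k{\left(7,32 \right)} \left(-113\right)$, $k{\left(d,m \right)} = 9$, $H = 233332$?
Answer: $234349$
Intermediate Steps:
$T = -1017$ ($T = 9 \left(-113\right) = -1017$)
$H - T = 233332 - -1017 = 233332 + 1017 = 234349$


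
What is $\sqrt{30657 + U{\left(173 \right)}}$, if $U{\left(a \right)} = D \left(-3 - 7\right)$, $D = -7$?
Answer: $\sqrt{30727} \approx 175.29$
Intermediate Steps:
$U{\left(a \right)} = 70$ ($U{\left(a \right)} = - 7 \left(-3 - 7\right) = \left(-7\right) \left(-10\right) = 70$)
$\sqrt{30657 + U{\left(173 \right)}} = \sqrt{30657 + 70} = \sqrt{30727}$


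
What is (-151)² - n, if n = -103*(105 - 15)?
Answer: 32071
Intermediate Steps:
n = -9270 (n = -103*90 = -9270)
(-151)² - n = (-151)² - 1*(-9270) = 22801 + 9270 = 32071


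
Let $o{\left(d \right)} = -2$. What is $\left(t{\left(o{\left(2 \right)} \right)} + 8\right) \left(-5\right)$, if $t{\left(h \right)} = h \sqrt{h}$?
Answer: $-40 + 10 i \sqrt{2} \approx -40.0 + 14.142 i$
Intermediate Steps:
$t{\left(h \right)} = h^{\frac{3}{2}}$
$\left(t{\left(o{\left(2 \right)} \right)} + 8\right) \left(-5\right) = \left(\left(-2\right)^{\frac{3}{2}} + 8\right) \left(-5\right) = \left(- 2 i \sqrt{2} + 8\right) \left(-5\right) = \left(8 - 2 i \sqrt{2}\right) \left(-5\right) = -40 + 10 i \sqrt{2}$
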